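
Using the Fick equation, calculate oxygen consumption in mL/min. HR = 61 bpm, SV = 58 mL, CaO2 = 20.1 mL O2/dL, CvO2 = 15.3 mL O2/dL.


CO = HR*SV = 61*58/1000 = 3.538 L/min
a-v O2 diff = 20.1 - 15.3 = 4.8 mL/dL
VO2 = CO * (CaO2-CvO2) * 10 dL/L
VO2 = 3.538 * 4.8 * 10
VO2 = 169.8 mL/min


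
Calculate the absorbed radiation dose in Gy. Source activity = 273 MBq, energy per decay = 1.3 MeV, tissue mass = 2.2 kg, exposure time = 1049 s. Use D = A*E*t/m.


A = 273 MBq = 2.7300e+08 Bq
E = 1.3 MeV = 2.0826e-13 J
D = A*E*t/m = 2.7300e+08*2.0826e-13*1049/2.2
D = 0.02711 Gy


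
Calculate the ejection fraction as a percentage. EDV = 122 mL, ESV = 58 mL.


SV = EDV - ESV = 122 - 58 = 64 mL
EF = SV/EDV * 100 = 64/122 * 100
EF = 52.46%


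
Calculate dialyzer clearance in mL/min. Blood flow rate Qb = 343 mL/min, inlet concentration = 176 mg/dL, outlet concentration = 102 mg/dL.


K = Qb * (Cb_in - Cb_out) / Cb_in
K = 343 * (176 - 102) / 176
K = 144.2 mL/min


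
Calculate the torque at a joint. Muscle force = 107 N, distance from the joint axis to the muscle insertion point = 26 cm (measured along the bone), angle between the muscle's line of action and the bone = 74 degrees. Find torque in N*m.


Torque = F * d * sin(theta)   (moment arm = d*sin(theta))
d = 26 cm = 0.26 m
Torque = 107 * 0.26 * sin(74)
Torque = 26.74 N*m


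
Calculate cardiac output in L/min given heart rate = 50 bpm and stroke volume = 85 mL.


CO = HR * SV
CO = 50 * 85 / 1000
CO = 4.25 L/min


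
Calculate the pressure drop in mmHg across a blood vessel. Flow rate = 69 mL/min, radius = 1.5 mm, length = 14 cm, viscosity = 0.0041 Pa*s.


dP = 8*mu*L*Q / (pi*r^4)
Q = 69 mL/min = 1.15e-06 m^3/s
dP = 332.036 Pa = 332.036 / 133.322 mmHg = 2.49 mmHg


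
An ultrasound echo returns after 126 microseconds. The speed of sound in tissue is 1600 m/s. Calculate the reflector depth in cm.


depth = c * t / 2
t = 126 us = 1.2600e-04 s
depth = 1600 * 1.2600e-04 / 2
depth = 0.1008 m = 10.08 cm


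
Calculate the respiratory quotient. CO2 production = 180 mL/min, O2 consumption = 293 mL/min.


RQ = VCO2 / VO2
RQ = 180 / 293
RQ = 0.6143


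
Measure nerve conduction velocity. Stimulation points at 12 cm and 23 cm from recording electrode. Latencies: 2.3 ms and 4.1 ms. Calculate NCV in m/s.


Distance = (23 - 12) / 100 = 0.11 m
dt = (4.1 - 2.3) / 1000 = 0.0018 s
NCV = dist / dt = 61.11 m/s


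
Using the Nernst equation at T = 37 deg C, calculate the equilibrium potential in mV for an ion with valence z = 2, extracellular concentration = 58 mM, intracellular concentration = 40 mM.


E = (RT/(zF)) * ln(C_out/C_in)
T = 37 + 273.15 = 310.15 K
E = (8.314 * 310.15 / (2 * 96485)) * ln(58/40)
E = 4.965 mV


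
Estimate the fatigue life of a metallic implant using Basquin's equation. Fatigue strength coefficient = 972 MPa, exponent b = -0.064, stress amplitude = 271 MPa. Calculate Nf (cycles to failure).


sigma_a = sigma_f' * (2Nf)^b
2Nf = (sigma_a/sigma_f')^(1/b)
2Nf = (271/972)^(1/-0.064)
2Nf = 4.6466528e+08
Nf = 2.3233e+08


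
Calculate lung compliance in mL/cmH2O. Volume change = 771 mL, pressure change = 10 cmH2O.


C = dV / dP
C = 771 / 10
C = 77.1 mL/cmH2O


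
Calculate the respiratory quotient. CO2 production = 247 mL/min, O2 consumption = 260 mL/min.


RQ = VCO2 / VO2
RQ = 247 / 260
RQ = 0.95


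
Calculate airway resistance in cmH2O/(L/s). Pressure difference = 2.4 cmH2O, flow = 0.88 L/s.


R = dP / flow
R = 2.4 / 0.88
R = 2.727 cmH2O/(L/s)


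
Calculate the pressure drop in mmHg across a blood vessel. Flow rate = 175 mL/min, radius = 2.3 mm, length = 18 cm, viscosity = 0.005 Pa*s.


dP = 8*mu*L*Q / (pi*r^4)
Q = 175 mL/min = 2.91667e-06 m^3/s
dP = 238.868 Pa = 238.868 / 133.322 mmHg = 1.792 mmHg


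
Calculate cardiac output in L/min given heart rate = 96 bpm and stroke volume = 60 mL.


CO = HR * SV
CO = 96 * 60 / 1000
CO = 5.76 L/min


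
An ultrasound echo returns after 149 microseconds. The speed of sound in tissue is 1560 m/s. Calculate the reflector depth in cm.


depth = c * t / 2
t = 149 us = 1.4900e-04 s
depth = 1560 * 1.4900e-04 / 2
depth = 0.11622 m = 11.622 cm


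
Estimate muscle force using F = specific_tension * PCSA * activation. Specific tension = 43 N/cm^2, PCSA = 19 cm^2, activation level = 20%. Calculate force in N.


F = sigma * PCSA * activation
F = 43 * 19 * 0.2
F = 163.4 N


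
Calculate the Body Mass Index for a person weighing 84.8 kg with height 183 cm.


BMI = weight / height^2
height = 183 cm = 1.83 m
BMI = 84.8 / 1.83^2
BMI = 25.32 kg/m^2


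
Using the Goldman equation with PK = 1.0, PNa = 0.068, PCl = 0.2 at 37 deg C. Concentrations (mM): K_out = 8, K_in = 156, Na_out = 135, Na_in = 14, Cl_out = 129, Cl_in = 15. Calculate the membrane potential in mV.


Vm = (RT/F)*ln((PK*Ko + PNa*Nao + PCl*Cli)/(PK*Ki + PNa*Nai + PCl*Clo))
Numer = 20.18, Denom = 182.752
Vm = -58.89 mV


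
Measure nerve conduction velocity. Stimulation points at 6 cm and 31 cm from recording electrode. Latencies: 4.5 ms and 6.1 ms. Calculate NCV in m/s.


Distance = (31 - 6) / 100 = 0.25 m
dt = (6.1 - 4.5) / 1000 = 0.0016 s
NCV = dist / dt = 156.3 m/s


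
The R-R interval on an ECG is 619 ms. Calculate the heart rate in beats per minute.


HR = 60 / RR_interval(s)
RR = 619 ms = 0.619 s
HR = 60 / 0.619 = 96.93 bpm


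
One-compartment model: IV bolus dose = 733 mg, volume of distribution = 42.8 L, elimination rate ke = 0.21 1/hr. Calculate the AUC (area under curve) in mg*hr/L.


C0 = Dose/Vd = 733/42.8 = 17.1262 mg/L
AUC = C0/ke = 17.1262/0.21
AUC = 81.55 mg*hr/L


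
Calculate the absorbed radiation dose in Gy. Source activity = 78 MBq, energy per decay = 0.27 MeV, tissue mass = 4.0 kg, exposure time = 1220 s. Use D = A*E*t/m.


A = 78 MBq = 7.8000e+07 Bq
E = 0.27 MeV = 4.3254e-14 J
D = A*E*t/m = 7.8000e+07*4.3254e-14*1220/4.0
D = 0.001029 Gy


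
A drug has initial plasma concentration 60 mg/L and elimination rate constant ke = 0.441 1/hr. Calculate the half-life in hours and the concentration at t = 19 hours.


t_half = ln(2) / ke = 0.693147 / 0.441 = 1.572 hr
C(t) = C0 * exp(-ke*t) = 60 * exp(-0.441*19)
C(19) = 0.01378 mg/L


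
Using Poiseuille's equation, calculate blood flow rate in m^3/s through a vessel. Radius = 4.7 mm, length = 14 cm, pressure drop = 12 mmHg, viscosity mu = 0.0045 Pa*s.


Q = pi*r^4*dP / (8*mu*L)
r = 0.0047 m, L = 0.14 m
dP = 12 mmHg = 1599.864 Pa
Q = 4.8662e-04 m^3/s


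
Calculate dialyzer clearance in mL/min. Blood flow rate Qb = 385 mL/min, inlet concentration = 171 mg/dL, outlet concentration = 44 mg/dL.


K = Qb * (Cb_in - Cb_out) / Cb_in
K = 385 * (171 - 44) / 171
K = 285.9 mL/min


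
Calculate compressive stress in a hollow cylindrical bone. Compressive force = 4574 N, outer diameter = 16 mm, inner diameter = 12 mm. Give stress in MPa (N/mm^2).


A = pi*(r_o^2 - r_i^2)
r_o = 8 mm, r_i = 6 mm
A = 87.9646 mm^2
sigma = F/A = 4574 / 87.9646
sigma = 52 MPa


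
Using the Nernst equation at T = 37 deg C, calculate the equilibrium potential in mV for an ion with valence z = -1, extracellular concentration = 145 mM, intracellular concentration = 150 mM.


E = (RT/(zF)) * ln(C_out/C_in)
T = 37 + 273.15 = 310.15 K
E = (8.314 * 310.15 / (-1 * 96485)) * ln(145/150)
E = 0.906 mV


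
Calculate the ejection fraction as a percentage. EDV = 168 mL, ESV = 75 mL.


SV = EDV - ESV = 168 - 75 = 93 mL
EF = SV/EDV * 100 = 93/168 * 100
EF = 55.36%


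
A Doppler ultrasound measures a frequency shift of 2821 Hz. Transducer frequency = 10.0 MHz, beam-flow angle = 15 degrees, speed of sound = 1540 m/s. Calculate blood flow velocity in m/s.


v = fd * c / (2 * f0 * cos(theta))
v = 2821 * 1540 / (2 * 1.0000e+07 * cos(15))
v = 0.2249 m/s


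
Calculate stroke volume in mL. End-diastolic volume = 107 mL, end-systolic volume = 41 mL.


SV = EDV - ESV
SV = 107 - 41
SV = 66 mL


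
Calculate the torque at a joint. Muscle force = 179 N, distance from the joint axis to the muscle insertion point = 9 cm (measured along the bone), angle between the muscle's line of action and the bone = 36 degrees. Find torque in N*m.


Torque = F * d * sin(theta)   (moment arm = d*sin(theta))
d = 9 cm = 0.09 m
Torque = 179 * 0.09 * sin(36)
Torque = 9.469 N*m


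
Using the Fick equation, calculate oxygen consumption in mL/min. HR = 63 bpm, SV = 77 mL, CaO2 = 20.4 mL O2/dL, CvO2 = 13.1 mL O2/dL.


CO = HR*SV = 63*77/1000 = 4.851 L/min
a-v O2 diff = 20.4 - 13.1 = 7.3 mL/dL
VO2 = CO * (CaO2-CvO2) * 10 dL/L
VO2 = 4.851 * 7.3 * 10
VO2 = 354.1 mL/min


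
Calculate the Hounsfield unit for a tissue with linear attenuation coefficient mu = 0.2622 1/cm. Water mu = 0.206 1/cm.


HU = ((mu_tissue - mu_water) / mu_water) * 1000
HU = ((0.2622 - 0.206) / 0.206) * 1000
HU = 272.8


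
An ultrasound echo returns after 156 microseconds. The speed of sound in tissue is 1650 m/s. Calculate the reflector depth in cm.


depth = c * t / 2
t = 156 us = 1.5600e-04 s
depth = 1650 * 1.5600e-04 / 2
depth = 0.1287 m = 12.87 cm


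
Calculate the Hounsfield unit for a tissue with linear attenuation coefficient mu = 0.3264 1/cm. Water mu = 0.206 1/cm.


HU = ((mu_tissue - mu_water) / mu_water) * 1000
HU = ((0.3264 - 0.206) / 0.206) * 1000
HU = 584.5


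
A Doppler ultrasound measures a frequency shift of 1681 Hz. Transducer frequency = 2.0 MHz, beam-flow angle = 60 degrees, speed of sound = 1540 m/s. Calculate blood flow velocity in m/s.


v = fd * c / (2 * f0 * cos(theta))
v = 1681 * 1540 / (2 * 2.0000e+06 * cos(60))
v = 1.294 m/s


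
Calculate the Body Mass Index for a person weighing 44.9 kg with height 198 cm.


BMI = weight / height^2
height = 198 cm = 1.98 m
BMI = 44.9 / 1.98^2
BMI = 11.45 kg/m^2


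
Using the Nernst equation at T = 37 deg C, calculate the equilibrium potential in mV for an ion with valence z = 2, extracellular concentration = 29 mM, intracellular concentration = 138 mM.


E = (RT/(zF)) * ln(C_out/C_in)
T = 37 + 273.15 = 310.15 K
E = (8.314 * 310.15 / (2 * 96485)) * ln(29/138)
E = -20.85 mV


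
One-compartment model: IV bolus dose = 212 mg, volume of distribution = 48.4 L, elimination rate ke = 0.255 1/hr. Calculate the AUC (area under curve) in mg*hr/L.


C0 = Dose/Vd = 212/48.4 = 4.38017 mg/L
AUC = C0/ke = 4.38017/0.255
AUC = 17.18 mg*hr/L


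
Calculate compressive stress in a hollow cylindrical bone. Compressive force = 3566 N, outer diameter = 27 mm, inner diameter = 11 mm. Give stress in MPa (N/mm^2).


A = pi*(r_o^2 - r_i^2)
r_o = 13.5 mm, r_i = 5.5 mm
A = 477.522 mm^2
sigma = F/A = 3566 / 477.522
sigma = 7.468 MPa


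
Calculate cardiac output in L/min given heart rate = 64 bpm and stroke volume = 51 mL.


CO = HR * SV
CO = 64 * 51 / 1000
CO = 3.264 L/min


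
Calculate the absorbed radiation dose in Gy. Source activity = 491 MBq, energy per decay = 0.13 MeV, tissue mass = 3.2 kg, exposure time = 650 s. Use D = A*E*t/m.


A = 491 MBq = 4.9100e+08 Bq
E = 0.13 MeV = 2.0826e-14 J
D = A*E*t/m = 4.9100e+08*2.0826e-14*650/3.2
D = 0.002077 Gy


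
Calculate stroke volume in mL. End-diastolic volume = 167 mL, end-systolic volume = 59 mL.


SV = EDV - ESV
SV = 167 - 59
SV = 108 mL


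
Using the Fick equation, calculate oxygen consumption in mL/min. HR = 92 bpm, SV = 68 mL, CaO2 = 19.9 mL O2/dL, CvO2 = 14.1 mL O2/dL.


CO = HR*SV = 92*68/1000 = 6.256 L/min
a-v O2 diff = 19.9 - 14.1 = 5.8 mL/dL
VO2 = CO * (CaO2-CvO2) * 10 dL/L
VO2 = 6.256 * 5.8 * 10
VO2 = 362.8 mL/min


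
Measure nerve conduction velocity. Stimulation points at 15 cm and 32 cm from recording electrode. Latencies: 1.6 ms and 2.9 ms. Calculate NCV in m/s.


Distance = (32 - 15) / 100 = 0.17 m
dt = (2.9 - 1.6) / 1000 = 0.0013 s
NCV = dist / dt = 130.8 m/s


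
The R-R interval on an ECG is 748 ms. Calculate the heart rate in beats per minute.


HR = 60 / RR_interval(s)
RR = 748 ms = 0.748 s
HR = 60 / 0.748 = 80.21 bpm


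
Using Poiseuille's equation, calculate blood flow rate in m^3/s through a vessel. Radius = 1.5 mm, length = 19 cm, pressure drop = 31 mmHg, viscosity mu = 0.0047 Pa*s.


Q = pi*r^4*dP / (8*mu*L)
r = 0.0015 m, L = 0.19 m
dP = 31 mmHg = 4132.982 Pa
Q = 9.2010e-06 m^3/s


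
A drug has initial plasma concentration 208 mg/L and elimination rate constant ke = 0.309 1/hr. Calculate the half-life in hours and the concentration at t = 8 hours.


t_half = ln(2) / ke = 0.693147 / 0.309 = 2.243 hr
C(t) = C0 * exp(-ke*t) = 208 * exp(-0.309*8)
C(8) = 17.56 mg/L


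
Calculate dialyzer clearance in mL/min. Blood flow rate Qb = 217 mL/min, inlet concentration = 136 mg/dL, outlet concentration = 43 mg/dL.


K = Qb * (Cb_in - Cb_out) / Cb_in
K = 217 * (136 - 43) / 136
K = 148.4 mL/min


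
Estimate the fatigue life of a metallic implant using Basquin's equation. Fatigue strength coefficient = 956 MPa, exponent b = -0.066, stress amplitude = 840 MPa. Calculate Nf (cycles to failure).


sigma_a = sigma_f' * (2Nf)^b
2Nf = (sigma_a/sigma_f')^(1/b)
2Nf = (840/956)^(1/-0.066)
2Nf = 7.0988991
Nf = 3.549


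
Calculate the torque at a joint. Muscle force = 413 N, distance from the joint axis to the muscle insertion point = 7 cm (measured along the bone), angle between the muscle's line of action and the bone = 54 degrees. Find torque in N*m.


Torque = F * d * sin(theta)   (moment arm = d*sin(theta))
d = 7 cm = 0.07 m
Torque = 413 * 0.07 * sin(54)
Torque = 23.39 N*m


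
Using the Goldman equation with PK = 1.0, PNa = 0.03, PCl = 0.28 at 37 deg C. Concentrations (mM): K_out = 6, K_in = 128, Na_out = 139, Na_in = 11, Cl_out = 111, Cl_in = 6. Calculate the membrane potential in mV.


Vm = (RT/F)*ln((PK*Ko + PNa*Nao + PCl*Cli)/(PK*Ki + PNa*Nai + PCl*Clo))
Numer = 11.85, Denom = 159.41
Vm = -69.46 mV


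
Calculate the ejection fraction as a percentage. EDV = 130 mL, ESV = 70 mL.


SV = EDV - ESV = 130 - 70 = 60 mL
EF = SV/EDV * 100 = 60/130 * 100
EF = 46.15%


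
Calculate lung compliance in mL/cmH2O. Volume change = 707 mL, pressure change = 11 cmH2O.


C = dV / dP
C = 707 / 11
C = 64.27 mL/cmH2O


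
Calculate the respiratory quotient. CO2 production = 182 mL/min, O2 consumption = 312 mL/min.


RQ = VCO2 / VO2
RQ = 182 / 312
RQ = 0.5833


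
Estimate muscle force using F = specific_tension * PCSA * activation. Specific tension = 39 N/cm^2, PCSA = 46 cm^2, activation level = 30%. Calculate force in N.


F = sigma * PCSA * activation
F = 39 * 46 * 0.3
F = 538.2 N


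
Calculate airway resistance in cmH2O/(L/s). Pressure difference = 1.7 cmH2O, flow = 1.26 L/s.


R = dP / flow
R = 1.7 / 1.26
R = 1.349 cmH2O/(L/s)


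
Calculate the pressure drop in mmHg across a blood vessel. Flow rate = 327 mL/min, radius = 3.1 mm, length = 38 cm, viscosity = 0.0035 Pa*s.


dP = 8*mu*L*Q / (pi*r^4)
Q = 327 mL/min = 5.45e-06 m^3/s
dP = 199.867 Pa = 199.867 / 133.322 mmHg = 1.499 mmHg


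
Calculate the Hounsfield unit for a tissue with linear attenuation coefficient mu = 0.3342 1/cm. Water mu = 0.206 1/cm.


HU = ((mu_tissue - mu_water) / mu_water) * 1000
HU = ((0.3342 - 0.206) / 0.206) * 1000
HU = 622.3


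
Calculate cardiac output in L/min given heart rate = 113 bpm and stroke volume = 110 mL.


CO = HR * SV
CO = 113 * 110 / 1000
CO = 12.43 L/min


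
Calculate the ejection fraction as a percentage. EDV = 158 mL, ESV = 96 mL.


SV = EDV - ESV = 158 - 96 = 62 mL
EF = SV/EDV * 100 = 62/158 * 100
EF = 39.24%


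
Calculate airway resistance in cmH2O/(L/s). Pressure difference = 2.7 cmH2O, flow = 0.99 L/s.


R = dP / flow
R = 2.7 / 0.99
R = 2.727 cmH2O/(L/s)


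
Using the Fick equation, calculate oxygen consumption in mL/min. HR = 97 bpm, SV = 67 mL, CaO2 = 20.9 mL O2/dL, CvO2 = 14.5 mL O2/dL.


CO = HR*SV = 97*67/1000 = 6.499 L/min
a-v O2 diff = 20.9 - 14.5 = 6.4 mL/dL
VO2 = CO * (CaO2-CvO2) * 10 dL/L
VO2 = 6.499 * 6.4 * 10
VO2 = 415.9 mL/min


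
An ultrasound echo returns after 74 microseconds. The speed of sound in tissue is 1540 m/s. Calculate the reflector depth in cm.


depth = c * t / 2
t = 74 us = 7.4000e-05 s
depth = 1540 * 7.4000e-05 / 2
depth = 0.05698 m = 5.698 cm


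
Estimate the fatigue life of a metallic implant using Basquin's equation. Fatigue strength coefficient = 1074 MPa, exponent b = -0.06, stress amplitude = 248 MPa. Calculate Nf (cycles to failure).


sigma_a = sigma_f' * (2Nf)^b
2Nf = (sigma_a/sigma_f')^(1/b)
2Nf = (248/1074)^(1/-0.06)
2Nf = 4.0663992e+10
Nf = 2.0332e+10


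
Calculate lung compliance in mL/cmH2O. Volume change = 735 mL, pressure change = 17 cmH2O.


C = dV / dP
C = 735 / 17
C = 43.24 mL/cmH2O


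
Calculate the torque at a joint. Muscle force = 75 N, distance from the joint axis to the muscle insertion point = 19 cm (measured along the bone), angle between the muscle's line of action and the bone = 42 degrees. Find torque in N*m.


Torque = F * d * sin(theta)   (moment arm = d*sin(theta))
d = 19 cm = 0.19 m
Torque = 75 * 0.19 * sin(42)
Torque = 9.535 N*m


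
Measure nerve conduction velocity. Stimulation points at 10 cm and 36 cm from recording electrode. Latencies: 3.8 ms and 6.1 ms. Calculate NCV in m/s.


Distance = (36 - 10) / 100 = 0.26 m
dt = (6.1 - 3.8) / 1000 = 0.0023 s
NCV = dist / dt = 113 m/s


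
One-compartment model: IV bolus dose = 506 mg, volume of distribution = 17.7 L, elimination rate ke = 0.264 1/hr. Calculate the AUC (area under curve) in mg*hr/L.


C0 = Dose/Vd = 506/17.7 = 28.5876 mg/L
AUC = C0/ke = 28.5876/0.264
AUC = 108.3 mg*hr/L


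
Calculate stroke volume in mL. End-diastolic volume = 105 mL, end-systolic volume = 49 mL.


SV = EDV - ESV
SV = 105 - 49
SV = 56 mL


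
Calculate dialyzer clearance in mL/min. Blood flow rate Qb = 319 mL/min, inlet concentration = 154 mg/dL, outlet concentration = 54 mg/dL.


K = Qb * (Cb_in - Cb_out) / Cb_in
K = 319 * (154 - 54) / 154
K = 207.1 mL/min


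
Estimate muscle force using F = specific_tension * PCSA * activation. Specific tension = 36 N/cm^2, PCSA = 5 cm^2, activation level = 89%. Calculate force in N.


F = sigma * PCSA * activation
F = 36 * 5 * 0.89
F = 160.2 N


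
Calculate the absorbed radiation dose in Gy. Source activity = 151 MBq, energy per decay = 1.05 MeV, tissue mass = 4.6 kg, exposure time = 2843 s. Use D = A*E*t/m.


A = 151 MBq = 1.5100e+08 Bq
E = 1.05 MeV = 1.6821e-13 J
D = A*E*t/m = 1.5100e+08*1.6821e-13*2843/4.6
D = 0.0157 Gy


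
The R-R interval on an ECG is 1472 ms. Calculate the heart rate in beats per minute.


HR = 60 / RR_interval(s)
RR = 1472 ms = 1.472 s
HR = 60 / 1.472 = 40.76 bpm


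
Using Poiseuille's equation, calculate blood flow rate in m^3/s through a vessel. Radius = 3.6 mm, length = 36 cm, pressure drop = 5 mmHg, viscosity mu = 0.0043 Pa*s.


Q = pi*r^4*dP / (8*mu*L)
r = 0.0036 m, L = 0.36 m
dP = 5 mmHg = 666.61 Pa
Q = 2.8403e-05 m^3/s


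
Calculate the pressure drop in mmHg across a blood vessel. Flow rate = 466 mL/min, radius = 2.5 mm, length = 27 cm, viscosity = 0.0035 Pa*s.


dP = 8*mu*L*Q / (pi*r^4)
Q = 466 mL/min = 7.76667e-06 m^3/s
dP = 478.461 Pa = 478.461 / 133.322 mmHg = 3.589 mmHg


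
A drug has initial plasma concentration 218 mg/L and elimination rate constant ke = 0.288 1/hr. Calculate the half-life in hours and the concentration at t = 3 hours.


t_half = ln(2) / ke = 0.693147 / 0.288 = 2.407 hr
C(t) = C0 * exp(-ke*t) = 218 * exp(-0.288*3)
C(3) = 91.88 mg/L


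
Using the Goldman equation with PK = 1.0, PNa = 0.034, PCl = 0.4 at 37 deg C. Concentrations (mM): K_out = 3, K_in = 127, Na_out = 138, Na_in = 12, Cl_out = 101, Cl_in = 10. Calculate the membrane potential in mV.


Vm = (RT/F)*ln((PK*Ko + PNa*Nao + PCl*Cli)/(PK*Ki + PNa*Nai + PCl*Clo))
Numer = 11.692, Denom = 167.808
Vm = -71.19 mV


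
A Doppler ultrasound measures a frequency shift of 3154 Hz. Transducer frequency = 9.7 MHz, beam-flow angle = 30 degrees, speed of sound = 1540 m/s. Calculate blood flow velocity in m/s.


v = fd * c / (2 * f0 * cos(theta))
v = 3154 * 1540 / (2 * 9.7000e+06 * cos(30))
v = 0.2891 m/s


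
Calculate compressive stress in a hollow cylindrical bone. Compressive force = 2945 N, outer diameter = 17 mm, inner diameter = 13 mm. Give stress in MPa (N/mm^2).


A = pi*(r_o^2 - r_i^2)
r_o = 8.5 mm, r_i = 6.5 mm
A = 94.2478 mm^2
sigma = F/A = 2945 / 94.2478
sigma = 31.25 MPa


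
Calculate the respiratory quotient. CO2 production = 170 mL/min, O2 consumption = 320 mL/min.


RQ = VCO2 / VO2
RQ = 170 / 320
RQ = 0.5312


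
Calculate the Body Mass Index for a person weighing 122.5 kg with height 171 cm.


BMI = weight / height^2
height = 171 cm = 1.71 m
BMI = 122.5 / 1.71^2
BMI = 41.89 kg/m^2


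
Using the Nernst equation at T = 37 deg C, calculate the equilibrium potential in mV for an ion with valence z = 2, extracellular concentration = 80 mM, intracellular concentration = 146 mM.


E = (RT/(zF)) * ln(C_out/C_in)
T = 37 + 273.15 = 310.15 K
E = (8.314 * 310.15 / (2 * 96485)) * ln(80/146)
E = -8.039 mV


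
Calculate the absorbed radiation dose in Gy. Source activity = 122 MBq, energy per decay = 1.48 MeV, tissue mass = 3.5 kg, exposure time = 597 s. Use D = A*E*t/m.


A = 122 MBq = 1.2200e+08 Bq
E = 1.48 MeV = 2.37096e-13 J
D = A*E*t/m = 1.2200e+08*2.37096e-13*597/3.5
D = 0.004934 Gy


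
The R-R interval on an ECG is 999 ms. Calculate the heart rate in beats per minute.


HR = 60 / RR_interval(s)
RR = 999 ms = 0.999 s
HR = 60 / 0.999 = 60.06 bpm


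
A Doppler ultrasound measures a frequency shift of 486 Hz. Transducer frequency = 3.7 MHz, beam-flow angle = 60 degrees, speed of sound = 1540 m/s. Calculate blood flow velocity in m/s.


v = fd * c / (2 * f0 * cos(theta))
v = 486 * 1540 / (2 * 3.7000e+06 * cos(60))
v = 0.2023 m/s


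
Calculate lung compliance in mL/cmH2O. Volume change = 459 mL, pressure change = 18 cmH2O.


C = dV / dP
C = 459 / 18
C = 25.5 mL/cmH2O


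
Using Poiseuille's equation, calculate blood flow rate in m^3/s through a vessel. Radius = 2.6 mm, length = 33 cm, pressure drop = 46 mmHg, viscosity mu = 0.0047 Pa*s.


Q = pi*r^4*dP / (8*mu*L)
r = 0.0026 m, L = 0.33 m
dP = 46 mmHg = 6132.812 Pa
Q = 7.0958e-05 m^3/s


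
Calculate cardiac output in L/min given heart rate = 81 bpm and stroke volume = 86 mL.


CO = HR * SV
CO = 81 * 86 / 1000
CO = 6.966 L/min


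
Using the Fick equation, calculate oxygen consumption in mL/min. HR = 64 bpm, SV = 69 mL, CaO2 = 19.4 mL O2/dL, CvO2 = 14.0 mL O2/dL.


CO = HR*SV = 64*69/1000 = 4.416 L/min
a-v O2 diff = 19.4 - 14.0 = 5.4 mL/dL
VO2 = CO * (CaO2-CvO2) * 10 dL/L
VO2 = 4.416 * 5.4 * 10
VO2 = 238.5 mL/min


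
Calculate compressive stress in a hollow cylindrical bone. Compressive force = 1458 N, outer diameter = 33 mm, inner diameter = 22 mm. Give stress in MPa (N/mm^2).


A = pi*(r_o^2 - r_i^2)
r_o = 16.5 mm, r_i = 11 mm
A = 475.166 mm^2
sigma = F/A = 1458 / 475.166
sigma = 3.068 MPa


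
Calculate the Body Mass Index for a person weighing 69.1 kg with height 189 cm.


BMI = weight / height^2
height = 189 cm = 1.89 m
BMI = 69.1 / 1.89^2
BMI = 19.34 kg/m^2


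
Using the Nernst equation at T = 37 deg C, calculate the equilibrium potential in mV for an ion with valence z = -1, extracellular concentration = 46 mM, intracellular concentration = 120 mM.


E = (RT/(zF)) * ln(C_out/C_in)
T = 37 + 273.15 = 310.15 K
E = (8.314 * 310.15 / (-1 * 96485)) * ln(46/120)
E = 25.63 mV


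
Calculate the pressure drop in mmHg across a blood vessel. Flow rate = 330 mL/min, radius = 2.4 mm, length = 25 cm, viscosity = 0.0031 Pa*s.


dP = 8*mu*L*Q / (pi*r^4)
Q = 330 mL/min = 5.5e-06 m^3/s
dP = 327.16 Pa = 327.16 / 133.322 mmHg = 2.454 mmHg


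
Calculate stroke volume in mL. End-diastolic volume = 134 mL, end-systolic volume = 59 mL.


SV = EDV - ESV
SV = 134 - 59
SV = 75 mL


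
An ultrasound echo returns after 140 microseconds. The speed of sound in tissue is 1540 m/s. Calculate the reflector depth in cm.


depth = c * t / 2
t = 140 us = 1.4000e-04 s
depth = 1540 * 1.4000e-04 / 2
depth = 0.1078 m = 10.78 cm


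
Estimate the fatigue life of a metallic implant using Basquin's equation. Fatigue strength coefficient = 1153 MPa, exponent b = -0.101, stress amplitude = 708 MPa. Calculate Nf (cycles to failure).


sigma_a = sigma_f' * (2Nf)^b
2Nf = (sigma_a/sigma_f')^(1/b)
2Nf = (708/1153)^(1/-0.101)
2Nf = 125.02319
Nf = 62.51


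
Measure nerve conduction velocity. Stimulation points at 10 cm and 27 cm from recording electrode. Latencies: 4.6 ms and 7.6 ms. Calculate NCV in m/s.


Distance = (27 - 10) / 100 = 0.17 m
dt = (7.6 - 4.6) / 1000 = 0.003 s
NCV = dist / dt = 56.67 m/s


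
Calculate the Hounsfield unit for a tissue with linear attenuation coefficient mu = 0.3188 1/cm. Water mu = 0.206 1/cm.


HU = ((mu_tissue - mu_water) / mu_water) * 1000
HU = ((0.3188 - 0.206) / 0.206) * 1000
HU = 547.6


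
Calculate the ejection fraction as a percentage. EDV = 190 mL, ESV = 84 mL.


SV = EDV - ESV = 190 - 84 = 106 mL
EF = SV/EDV * 100 = 106/190 * 100
EF = 55.79%


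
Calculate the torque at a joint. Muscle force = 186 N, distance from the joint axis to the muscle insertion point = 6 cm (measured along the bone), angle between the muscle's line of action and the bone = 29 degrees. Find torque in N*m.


Torque = F * d * sin(theta)   (moment arm = d*sin(theta))
d = 6 cm = 0.06 m
Torque = 186 * 0.06 * sin(29)
Torque = 5.41 N*m


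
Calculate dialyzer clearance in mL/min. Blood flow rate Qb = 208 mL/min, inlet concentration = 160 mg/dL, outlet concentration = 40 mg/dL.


K = Qb * (Cb_in - Cb_out) / Cb_in
K = 208 * (160 - 40) / 160
K = 156 mL/min


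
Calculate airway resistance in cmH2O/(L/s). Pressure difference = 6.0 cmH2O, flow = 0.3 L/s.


R = dP / flow
R = 6.0 / 0.3
R = 20 cmH2O/(L/s)


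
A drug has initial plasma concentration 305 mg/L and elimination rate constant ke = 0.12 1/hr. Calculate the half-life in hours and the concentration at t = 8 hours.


t_half = ln(2) / ke = 0.693147 / 0.12 = 5.776 hr
C(t) = C0 * exp(-ke*t) = 305 * exp(-0.12*8)
C(8) = 116.8 mg/L


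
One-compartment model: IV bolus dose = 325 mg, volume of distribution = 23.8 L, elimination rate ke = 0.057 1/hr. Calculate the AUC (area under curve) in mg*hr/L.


C0 = Dose/Vd = 325/23.8 = 13.6555 mg/L
AUC = C0/ke = 13.6555/0.057
AUC = 239.6 mg*hr/L


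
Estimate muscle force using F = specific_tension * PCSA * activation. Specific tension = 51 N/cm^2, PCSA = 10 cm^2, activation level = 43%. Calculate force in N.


F = sigma * PCSA * activation
F = 51 * 10 * 0.43
F = 219.3 N


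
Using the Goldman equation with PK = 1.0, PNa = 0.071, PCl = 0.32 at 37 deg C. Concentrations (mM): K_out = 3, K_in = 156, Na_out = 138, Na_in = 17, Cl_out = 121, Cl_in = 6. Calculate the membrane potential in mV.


Vm = (RT/F)*ln((PK*Ko + PNa*Nao + PCl*Cli)/(PK*Ki + PNa*Nai + PCl*Clo))
Numer = 14.718, Denom = 195.927
Vm = -69.18 mV


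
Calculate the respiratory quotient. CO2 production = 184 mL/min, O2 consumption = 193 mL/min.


RQ = VCO2 / VO2
RQ = 184 / 193
RQ = 0.9534


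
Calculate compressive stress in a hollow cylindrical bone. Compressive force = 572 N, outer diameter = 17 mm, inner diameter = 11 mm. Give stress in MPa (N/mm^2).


A = pi*(r_o^2 - r_i^2)
r_o = 8.5 mm, r_i = 5.5 mm
A = 131.947 mm^2
sigma = F/A = 572 / 131.947
sigma = 4.335 MPa


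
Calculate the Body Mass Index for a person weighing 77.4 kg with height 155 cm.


BMI = weight / height^2
height = 155 cm = 1.55 m
BMI = 77.4 / 1.55^2
BMI = 32.22 kg/m^2


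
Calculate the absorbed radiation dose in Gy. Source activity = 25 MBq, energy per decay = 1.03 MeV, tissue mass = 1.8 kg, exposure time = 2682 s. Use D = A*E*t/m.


A = 25 MBq = 2.5000e+07 Bq
E = 1.03 MeV = 1.65006e-13 J
D = A*E*t/m = 2.5000e+07*1.65006e-13*2682/1.8
D = 0.006146 Gy


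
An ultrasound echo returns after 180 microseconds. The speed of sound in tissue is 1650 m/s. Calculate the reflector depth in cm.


depth = c * t / 2
t = 180 us = 1.8000e-04 s
depth = 1650 * 1.8000e-04 / 2
depth = 0.1485 m = 14.85 cm


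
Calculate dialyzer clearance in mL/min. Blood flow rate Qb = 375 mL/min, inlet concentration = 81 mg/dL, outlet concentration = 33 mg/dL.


K = Qb * (Cb_in - Cb_out) / Cb_in
K = 375 * (81 - 33) / 81
K = 222.2 mL/min


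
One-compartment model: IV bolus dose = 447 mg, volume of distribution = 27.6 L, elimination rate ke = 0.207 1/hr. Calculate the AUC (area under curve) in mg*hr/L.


C0 = Dose/Vd = 447/27.6 = 16.1957 mg/L
AUC = C0/ke = 16.1957/0.207
AUC = 78.24 mg*hr/L


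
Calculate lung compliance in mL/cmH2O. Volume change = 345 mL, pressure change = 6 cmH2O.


C = dV / dP
C = 345 / 6
C = 57.5 mL/cmH2O


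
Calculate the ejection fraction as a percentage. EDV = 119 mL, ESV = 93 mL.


SV = EDV - ESV = 119 - 93 = 26 mL
EF = SV/EDV * 100 = 26/119 * 100
EF = 21.85%


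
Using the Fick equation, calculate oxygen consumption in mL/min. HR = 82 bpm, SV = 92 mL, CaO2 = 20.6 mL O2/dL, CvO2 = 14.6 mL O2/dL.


CO = HR*SV = 82*92/1000 = 7.544 L/min
a-v O2 diff = 20.6 - 14.6 = 6 mL/dL
VO2 = CO * (CaO2-CvO2) * 10 dL/L
VO2 = 7.544 * 6 * 10
VO2 = 452.6 mL/min


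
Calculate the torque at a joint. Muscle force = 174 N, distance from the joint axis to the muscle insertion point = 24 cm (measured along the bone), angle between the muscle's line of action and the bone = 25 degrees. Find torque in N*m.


Torque = F * d * sin(theta)   (moment arm = d*sin(theta))
d = 24 cm = 0.24 m
Torque = 174 * 0.24 * sin(25)
Torque = 17.65 N*m


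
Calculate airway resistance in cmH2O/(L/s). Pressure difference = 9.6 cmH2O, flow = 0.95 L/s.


R = dP / flow
R = 9.6 / 0.95
R = 10.11 cmH2O/(L/s)


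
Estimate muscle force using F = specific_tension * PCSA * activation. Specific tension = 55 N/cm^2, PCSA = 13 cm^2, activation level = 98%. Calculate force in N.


F = sigma * PCSA * activation
F = 55 * 13 * 0.98
F = 700.7 N


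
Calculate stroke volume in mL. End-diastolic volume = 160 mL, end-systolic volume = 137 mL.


SV = EDV - ESV
SV = 160 - 137
SV = 23 mL


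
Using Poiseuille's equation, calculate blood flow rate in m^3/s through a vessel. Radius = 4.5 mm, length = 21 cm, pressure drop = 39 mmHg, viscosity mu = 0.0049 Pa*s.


Q = pi*r^4*dP / (8*mu*L)
r = 0.0045 m, L = 0.21 m
dP = 39 mmHg = 5199.558 Pa
Q = 8.1369e-04 m^3/s


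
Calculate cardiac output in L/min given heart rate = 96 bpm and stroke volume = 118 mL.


CO = HR * SV
CO = 96 * 118 / 1000
CO = 11.33 L/min


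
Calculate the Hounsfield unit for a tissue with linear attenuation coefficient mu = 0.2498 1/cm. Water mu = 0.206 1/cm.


HU = ((mu_tissue - mu_water) / mu_water) * 1000
HU = ((0.2498 - 0.206) / 0.206) * 1000
HU = 212.6


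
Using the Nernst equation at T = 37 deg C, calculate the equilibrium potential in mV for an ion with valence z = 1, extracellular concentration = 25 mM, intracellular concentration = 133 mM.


E = (RT/(zF)) * ln(C_out/C_in)
T = 37 + 273.15 = 310.15 K
E = (8.314 * 310.15 / (1 * 96485)) * ln(25/133)
E = -44.67 mV


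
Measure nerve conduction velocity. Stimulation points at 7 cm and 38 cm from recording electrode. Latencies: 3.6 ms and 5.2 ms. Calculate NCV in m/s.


Distance = (38 - 7) / 100 = 0.31 m
dt = (5.2 - 3.6) / 1000 = 0.0016 s
NCV = dist / dt = 193.8 m/s


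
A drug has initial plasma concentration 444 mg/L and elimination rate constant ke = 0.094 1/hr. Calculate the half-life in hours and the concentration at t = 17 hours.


t_half = ln(2) / ke = 0.693147 / 0.094 = 7.374 hr
C(t) = C0 * exp(-ke*t) = 444 * exp(-0.094*17)
C(17) = 89.82 mg/L


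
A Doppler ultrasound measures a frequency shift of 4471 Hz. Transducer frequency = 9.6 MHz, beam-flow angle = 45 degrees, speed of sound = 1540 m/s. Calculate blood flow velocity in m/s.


v = fd * c / (2 * f0 * cos(theta))
v = 4471 * 1540 / (2 * 9.6000e+06 * cos(45))
v = 0.5072 m/s


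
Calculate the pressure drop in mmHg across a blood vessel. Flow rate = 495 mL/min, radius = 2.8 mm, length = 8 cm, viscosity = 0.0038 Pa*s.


dP = 8*mu*L*Q / (pi*r^4)
Q = 495 mL/min = 8.25e-06 m^3/s
dP = 103.905 Pa = 103.905 / 133.322 mmHg = 0.7794 mmHg


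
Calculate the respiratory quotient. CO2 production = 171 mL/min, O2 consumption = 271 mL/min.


RQ = VCO2 / VO2
RQ = 171 / 271
RQ = 0.631


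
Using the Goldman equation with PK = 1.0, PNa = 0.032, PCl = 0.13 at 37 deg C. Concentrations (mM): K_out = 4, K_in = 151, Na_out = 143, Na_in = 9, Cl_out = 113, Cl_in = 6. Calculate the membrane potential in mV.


Vm = (RT/F)*ln((PK*Ko + PNa*Nao + PCl*Cli)/(PK*Ki + PNa*Nai + PCl*Clo))
Numer = 9.356, Denom = 165.978
Vm = -76.86 mV


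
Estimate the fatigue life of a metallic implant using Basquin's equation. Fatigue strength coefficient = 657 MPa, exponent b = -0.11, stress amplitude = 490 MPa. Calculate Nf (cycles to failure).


sigma_a = sigma_f' * (2Nf)^b
2Nf = (sigma_a/sigma_f')^(1/b)
2Nf = (490/657)^(1/-0.11)
2Nf = 14.38476
Nf = 7.192


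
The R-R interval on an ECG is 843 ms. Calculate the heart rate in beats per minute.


HR = 60 / RR_interval(s)
RR = 843 ms = 0.843 s
HR = 60 / 0.843 = 71.17 bpm


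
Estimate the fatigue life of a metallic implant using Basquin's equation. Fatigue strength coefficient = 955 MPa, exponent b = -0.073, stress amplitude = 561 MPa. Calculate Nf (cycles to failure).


sigma_a = sigma_f' * (2Nf)^b
2Nf = (sigma_a/sigma_f')^(1/b)
2Nf = (561/955)^(1/-0.073)
2Nf = 1461.9701
Nf = 731


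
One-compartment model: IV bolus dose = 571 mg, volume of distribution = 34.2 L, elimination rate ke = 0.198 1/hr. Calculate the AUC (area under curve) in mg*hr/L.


C0 = Dose/Vd = 571/34.2 = 16.6959 mg/L
AUC = C0/ke = 16.6959/0.198
AUC = 84.32 mg*hr/L


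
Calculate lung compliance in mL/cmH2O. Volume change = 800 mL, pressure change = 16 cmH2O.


C = dV / dP
C = 800 / 16
C = 50 mL/cmH2O


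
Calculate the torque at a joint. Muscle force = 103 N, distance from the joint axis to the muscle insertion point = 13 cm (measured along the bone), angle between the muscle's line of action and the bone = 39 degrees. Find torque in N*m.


Torque = F * d * sin(theta)   (moment arm = d*sin(theta))
d = 13 cm = 0.13 m
Torque = 103 * 0.13 * sin(39)
Torque = 8.427 N*m


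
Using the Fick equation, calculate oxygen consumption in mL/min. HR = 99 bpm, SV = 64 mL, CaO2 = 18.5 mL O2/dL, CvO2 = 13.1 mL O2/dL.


CO = HR*SV = 99*64/1000 = 6.336 L/min
a-v O2 diff = 18.5 - 13.1 = 5.4 mL/dL
VO2 = CO * (CaO2-CvO2) * 10 dL/L
VO2 = 6.336 * 5.4 * 10
VO2 = 342.1 mL/min


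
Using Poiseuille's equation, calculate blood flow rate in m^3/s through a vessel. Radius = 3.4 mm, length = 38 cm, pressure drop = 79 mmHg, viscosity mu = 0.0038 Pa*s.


Q = pi*r^4*dP / (8*mu*L)
r = 0.0034 m, L = 0.38 m
dP = 79 mmHg = 10532.438 Pa
Q = 3.8277e-04 m^3/s


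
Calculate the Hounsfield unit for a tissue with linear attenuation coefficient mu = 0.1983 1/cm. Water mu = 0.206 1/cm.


HU = ((mu_tissue - mu_water) / mu_water) * 1000
HU = ((0.1983 - 0.206) / 0.206) * 1000
HU = -37.38


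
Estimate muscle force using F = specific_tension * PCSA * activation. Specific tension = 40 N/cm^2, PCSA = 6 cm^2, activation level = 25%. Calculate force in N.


F = sigma * PCSA * activation
F = 40 * 6 * 0.25
F = 60 N


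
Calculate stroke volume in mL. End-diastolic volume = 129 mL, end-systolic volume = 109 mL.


SV = EDV - ESV
SV = 129 - 109
SV = 20 mL


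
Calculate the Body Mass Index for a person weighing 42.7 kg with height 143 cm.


BMI = weight / height^2
height = 143 cm = 1.43 m
BMI = 42.7 / 1.43^2
BMI = 20.88 kg/m^2


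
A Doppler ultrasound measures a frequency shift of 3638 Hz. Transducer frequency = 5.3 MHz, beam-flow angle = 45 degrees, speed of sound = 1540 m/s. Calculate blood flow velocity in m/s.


v = fd * c / (2 * f0 * cos(theta))
v = 3638 * 1540 / (2 * 5.3000e+06 * cos(45))
v = 0.7475 m/s


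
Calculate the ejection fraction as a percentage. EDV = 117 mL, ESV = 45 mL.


SV = EDV - ESV = 117 - 45 = 72 mL
EF = SV/EDV * 100 = 72/117 * 100
EF = 61.54%


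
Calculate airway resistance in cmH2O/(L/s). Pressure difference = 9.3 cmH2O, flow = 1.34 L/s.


R = dP / flow
R = 9.3 / 1.34
R = 6.94 cmH2O/(L/s)


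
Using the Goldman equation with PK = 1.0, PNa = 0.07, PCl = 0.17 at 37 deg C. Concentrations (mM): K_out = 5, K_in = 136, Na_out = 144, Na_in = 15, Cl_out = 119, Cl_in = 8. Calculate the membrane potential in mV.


Vm = (RT/F)*ln((PK*Ko + PNa*Nao + PCl*Cli)/(PK*Ki + PNa*Nai + PCl*Clo))
Numer = 16.44, Denom = 157.28
Vm = -60.35 mV


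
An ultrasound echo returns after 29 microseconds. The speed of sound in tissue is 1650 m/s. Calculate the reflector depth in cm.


depth = c * t / 2
t = 29 us = 2.9000e-05 s
depth = 1650 * 2.9000e-05 / 2
depth = 0.023925 m = 2.3925 cm


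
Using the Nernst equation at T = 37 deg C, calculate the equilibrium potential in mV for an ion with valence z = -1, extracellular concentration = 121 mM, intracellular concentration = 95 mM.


E = (RT/(zF)) * ln(C_out/C_in)
T = 37 + 273.15 = 310.15 K
E = (8.314 * 310.15 / (-1 * 96485)) * ln(121/95)
E = -6.465 mV


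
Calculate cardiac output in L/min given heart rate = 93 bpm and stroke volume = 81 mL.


CO = HR * SV
CO = 93 * 81 / 1000
CO = 7.533 L/min


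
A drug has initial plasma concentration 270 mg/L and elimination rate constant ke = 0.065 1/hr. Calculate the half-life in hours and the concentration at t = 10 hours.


t_half = ln(2) / ke = 0.693147 / 0.065 = 10.66 hr
C(t) = C0 * exp(-ke*t) = 270 * exp(-0.065*10)
C(10) = 141 mg/L


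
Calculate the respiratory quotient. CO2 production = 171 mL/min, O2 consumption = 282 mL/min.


RQ = VCO2 / VO2
RQ = 171 / 282
RQ = 0.6064


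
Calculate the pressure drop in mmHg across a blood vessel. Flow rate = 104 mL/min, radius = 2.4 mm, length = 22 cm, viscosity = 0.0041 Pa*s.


dP = 8*mu*L*Q / (pi*r^4)
Q = 104 mL/min = 1.73333e-06 m^3/s
dP = 120 Pa = 120 / 133.322 mmHg = 0.9001 mmHg


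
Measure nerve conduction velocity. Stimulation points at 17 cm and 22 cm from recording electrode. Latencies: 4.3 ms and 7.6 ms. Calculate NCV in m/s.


Distance = (22 - 17) / 100 = 0.05 m
dt = (7.6 - 4.3) / 1000 = 0.0033 s
NCV = dist / dt = 15.15 m/s


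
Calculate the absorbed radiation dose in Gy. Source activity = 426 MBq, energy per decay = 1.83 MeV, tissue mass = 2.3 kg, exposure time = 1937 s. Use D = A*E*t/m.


A = 426 MBq = 4.2600e+08 Bq
E = 1.83 MeV = 2.93166e-13 J
D = A*E*t/m = 4.2600e+08*2.93166e-13*1937/2.3
D = 0.1052 Gy


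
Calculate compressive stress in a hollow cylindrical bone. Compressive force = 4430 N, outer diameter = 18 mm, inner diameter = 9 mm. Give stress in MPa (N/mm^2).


A = pi*(r_o^2 - r_i^2)
r_o = 9 mm, r_i = 4.5 mm
A = 190.852 mm^2
sigma = F/A = 4430 / 190.852
sigma = 23.21 MPa


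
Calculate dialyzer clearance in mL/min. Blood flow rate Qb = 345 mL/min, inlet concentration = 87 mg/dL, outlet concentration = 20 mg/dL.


K = Qb * (Cb_in - Cb_out) / Cb_in
K = 345 * (87 - 20) / 87
K = 265.7 mL/min


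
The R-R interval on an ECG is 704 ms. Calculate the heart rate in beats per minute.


HR = 60 / RR_interval(s)
RR = 704 ms = 0.704 s
HR = 60 / 0.704 = 85.23 bpm


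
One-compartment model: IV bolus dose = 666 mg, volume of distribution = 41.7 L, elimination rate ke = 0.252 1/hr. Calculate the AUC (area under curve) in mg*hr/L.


C0 = Dose/Vd = 666/41.7 = 15.9712 mg/L
AUC = C0/ke = 15.9712/0.252
AUC = 63.38 mg*hr/L


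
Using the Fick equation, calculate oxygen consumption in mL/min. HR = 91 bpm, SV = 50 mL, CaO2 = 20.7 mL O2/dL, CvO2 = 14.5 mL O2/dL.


CO = HR*SV = 91*50/1000 = 4.55 L/min
a-v O2 diff = 20.7 - 14.5 = 6.2 mL/dL
VO2 = CO * (CaO2-CvO2) * 10 dL/L
VO2 = 4.55 * 6.2 * 10
VO2 = 282.1 mL/min
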